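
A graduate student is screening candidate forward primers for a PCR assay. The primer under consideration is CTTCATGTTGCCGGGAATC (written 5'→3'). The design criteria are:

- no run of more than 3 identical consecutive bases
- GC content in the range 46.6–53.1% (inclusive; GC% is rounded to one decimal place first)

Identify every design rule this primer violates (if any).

Base counts: A=3, T=6, G=5, C=5 (length 19).
homopolymer run: longest run = 3 ✓
GC content: GC 10/19 = 52.6% ✓

Meets all criteria.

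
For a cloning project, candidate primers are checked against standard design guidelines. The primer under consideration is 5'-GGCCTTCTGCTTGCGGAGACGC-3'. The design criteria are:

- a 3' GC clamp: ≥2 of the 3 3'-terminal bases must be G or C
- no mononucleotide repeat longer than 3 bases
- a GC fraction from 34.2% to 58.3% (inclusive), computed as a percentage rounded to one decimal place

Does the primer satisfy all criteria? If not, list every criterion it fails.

Fails: GC content.

Base counts: A=2, T=5, G=8, C=7 (length 22).
GC clamp: 3' end CGC has 3 G/C ✓
homopolymer run: longest run = 2 ✓
GC content: GC 15/22 = 68.2%, outside 34.2–58.3% ✗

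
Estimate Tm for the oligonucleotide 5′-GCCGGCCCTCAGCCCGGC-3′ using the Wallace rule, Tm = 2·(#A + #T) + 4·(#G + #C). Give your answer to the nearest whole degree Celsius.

Base counts: A=1, T=1, G=6, C=10 (length 18).
Tm = 2·(1+1) + 4·(6+10) = 2·2 + 4·16 = 4 + 64 = 68°C.

68°C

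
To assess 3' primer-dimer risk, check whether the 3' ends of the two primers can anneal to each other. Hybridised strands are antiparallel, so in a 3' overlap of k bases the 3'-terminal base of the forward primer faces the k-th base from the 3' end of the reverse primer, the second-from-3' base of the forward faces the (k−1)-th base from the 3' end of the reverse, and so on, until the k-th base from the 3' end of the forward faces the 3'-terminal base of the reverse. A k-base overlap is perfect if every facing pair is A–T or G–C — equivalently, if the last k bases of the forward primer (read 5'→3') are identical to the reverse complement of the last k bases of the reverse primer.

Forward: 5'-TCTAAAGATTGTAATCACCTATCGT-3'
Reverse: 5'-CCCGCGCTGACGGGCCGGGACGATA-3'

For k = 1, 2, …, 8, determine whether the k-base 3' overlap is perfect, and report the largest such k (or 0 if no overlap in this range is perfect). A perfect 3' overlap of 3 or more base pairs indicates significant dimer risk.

Longest perfect overlap: 6 complementary base pairs; significant dimer risk (threshold 3).

Last 8 bases (5'→3') — forward …CCTATCGT, reverse …GGACGATA.
Reverse complement of the reverse primer's last 8 bases: TATCGTCC; its first k bases are the reverse complement of the reverse primer's last k bases, so a perfect k-base overlap needs the forward primer's last k bases to equal them.
Comparing (forward last k vs required): k=1: T vs T ✓; k=2: GT vs TA ✗; k=3: CGT vs TAT ✗; k=4: TCGT vs TATC ✗; k=5: ATCGT vs TATCG ✗; k=6: TATCGT vs TATCGT ✓; k=7: CTATCGT vs TATCGTC ✗; k=8: CCTATCGT vs TATCGTCC ✗.
Perfect overlaps at k = 1, 6; the largest is 6.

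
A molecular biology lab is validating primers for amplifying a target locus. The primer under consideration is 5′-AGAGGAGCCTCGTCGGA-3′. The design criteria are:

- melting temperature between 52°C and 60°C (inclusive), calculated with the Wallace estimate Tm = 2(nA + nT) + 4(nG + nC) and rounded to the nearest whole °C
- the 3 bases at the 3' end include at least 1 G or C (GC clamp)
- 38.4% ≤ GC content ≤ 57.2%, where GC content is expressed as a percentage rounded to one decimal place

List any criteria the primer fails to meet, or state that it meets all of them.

Fails: GC content.

Base counts: A=4, T=2, G=7, C=4 (length 17).
Tm: Tm = 2·6 + 4·11 = 56°C ✓
GC clamp: 3' end GGA has 2 G/C ✓
GC content: GC 11/17 = 64.7%, outside 38.4–57.2% ✗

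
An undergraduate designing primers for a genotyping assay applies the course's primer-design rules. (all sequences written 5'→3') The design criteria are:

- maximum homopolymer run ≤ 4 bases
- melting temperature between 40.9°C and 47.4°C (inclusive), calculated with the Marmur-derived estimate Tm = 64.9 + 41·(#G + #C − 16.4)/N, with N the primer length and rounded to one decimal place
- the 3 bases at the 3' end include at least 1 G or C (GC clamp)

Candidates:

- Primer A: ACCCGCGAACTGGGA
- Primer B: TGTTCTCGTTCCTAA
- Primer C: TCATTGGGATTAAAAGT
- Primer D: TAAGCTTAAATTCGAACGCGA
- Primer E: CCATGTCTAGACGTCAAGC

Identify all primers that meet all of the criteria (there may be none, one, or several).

Primer A only.

Primer A (15 nt, A=4 T=1 G=5 C=5): longest run = 3 ✓; Tm = 64.9 + 41·(10 − 16.4)/15 = 47.4°C ✓; 3' end GGA has 2 G/C ✓ — passes.
Primer B (15 nt, A=2 T=7 G=2 C=4): longest run = 2 ✓; Tm = 64.9 + 41·(6 − 16.4)/15 = 36.5°C, outside 40.9–47.4°C ✗; 3' end TAA has 0 G/C, need ≥1 ✗ — fails.
Primer C (17 nt, A=6 T=6 G=4 C=1): longest run = 4 ✓; Tm = 64.9 + 41·(5 − 16.4)/17 = 37.4°C, outside 40.9–47.4°C ✗; 3' end AGT has 1 G/C ✓ — fails.
Primer D (21 nt, A=8 T=5 G=4 C=4): longest run = 3 ✓; Tm = 64.9 + 41·(8 − 16.4)/21 = 48.5°C, outside 40.9–47.4°C ✗; 3' end CGA has 2 G/C ✓ — fails.
Primer E (19 nt, A=5 T=4 G=4 C=6): longest run = 2 ✓; Tm = 64.9 + 41·(10 − 16.4)/19 = 51.1°C, outside 40.9–47.4°C ✗; 3' end AGC has 2 G/C ✓ — fails.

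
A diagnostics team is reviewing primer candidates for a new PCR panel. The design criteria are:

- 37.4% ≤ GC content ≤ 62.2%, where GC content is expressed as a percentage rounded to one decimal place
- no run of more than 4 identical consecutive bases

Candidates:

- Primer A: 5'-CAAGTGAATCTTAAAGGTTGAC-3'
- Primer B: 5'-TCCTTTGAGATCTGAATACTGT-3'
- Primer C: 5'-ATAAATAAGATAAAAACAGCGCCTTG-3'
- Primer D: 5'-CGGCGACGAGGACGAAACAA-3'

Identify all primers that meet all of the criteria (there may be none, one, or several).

Primer A (22 nt, A=8 T=6 G=5 C=3): GC 8/22 = 36.4%, outside 37.4–62.2% ✗; longest run = 3 ✓ — fails.
Primer B (22 nt, A=5 T=9 G=4 C=4): GC 8/22 = 36.4%, outside 37.4–62.2% ✗; longest run = 3 ✓ — fails.
Primer C (26 nt, A=13 T=5 G=4 C=4): GC 8/26 = 30.8%, outside 37.4–62.2% ✗; longest run = 5, exceeds 4 ✗ — fails.
Primer D (20 nt, A=8 T=0 G=7 C=5): GC 12/20 = 60.0% ✓; longest run = 3 ✓ — passes.

Primer D only.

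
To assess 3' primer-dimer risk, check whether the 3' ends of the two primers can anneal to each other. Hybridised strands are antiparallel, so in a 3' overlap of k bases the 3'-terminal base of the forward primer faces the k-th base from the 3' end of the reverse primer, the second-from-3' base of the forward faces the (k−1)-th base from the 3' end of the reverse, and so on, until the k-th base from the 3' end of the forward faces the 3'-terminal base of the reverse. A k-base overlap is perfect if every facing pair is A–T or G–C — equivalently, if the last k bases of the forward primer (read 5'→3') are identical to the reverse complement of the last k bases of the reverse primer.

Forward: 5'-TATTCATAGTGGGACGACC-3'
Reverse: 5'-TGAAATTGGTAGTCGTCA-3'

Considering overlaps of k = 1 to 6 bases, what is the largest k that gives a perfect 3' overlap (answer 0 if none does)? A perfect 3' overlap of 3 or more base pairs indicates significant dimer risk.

Last 6 bases (5'→3') — forward …ACGACC, reverse …TCGTCA.
Reverse complement of the reverse primer's last 6 bases: TGACGA; its first k bases are the reverse complement of the reverse primer's last k bases, so a perfect k-base overlap needs the forward primer's last k bases to equal them.
Comparing (forward last k vs required): k=1: C vs T ✗; k=2: CC vs TG ✗; k=3: ACC vs TGA ✗; k=4: GACC vs TGAC ✗; k=5: CGACC vs TGACG ✗; k=6: ACGACC vs TGACGA ✗.
No overlap length from 1 to 6 is perfect, so the longest perfect 3' overlap is 0.

Longest perfect overlap: 0 complementary base pairs; below the dimer-risk threshold (threshold 3).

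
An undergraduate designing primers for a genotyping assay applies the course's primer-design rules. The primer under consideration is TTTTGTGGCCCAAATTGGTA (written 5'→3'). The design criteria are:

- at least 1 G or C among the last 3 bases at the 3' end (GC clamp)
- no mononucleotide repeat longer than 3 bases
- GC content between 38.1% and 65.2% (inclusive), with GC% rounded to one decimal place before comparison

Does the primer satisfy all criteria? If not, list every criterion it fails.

Base counts: A=4, T=8, G=5, C=3 (length 20).
GC clamp: 3' end GTA has 1 G/C ✓
homopolymer run: longest run = 4, exceeds 3 ✗
GC content: GC 8/20 = 40.0% ✓

Fails: homopolymer run.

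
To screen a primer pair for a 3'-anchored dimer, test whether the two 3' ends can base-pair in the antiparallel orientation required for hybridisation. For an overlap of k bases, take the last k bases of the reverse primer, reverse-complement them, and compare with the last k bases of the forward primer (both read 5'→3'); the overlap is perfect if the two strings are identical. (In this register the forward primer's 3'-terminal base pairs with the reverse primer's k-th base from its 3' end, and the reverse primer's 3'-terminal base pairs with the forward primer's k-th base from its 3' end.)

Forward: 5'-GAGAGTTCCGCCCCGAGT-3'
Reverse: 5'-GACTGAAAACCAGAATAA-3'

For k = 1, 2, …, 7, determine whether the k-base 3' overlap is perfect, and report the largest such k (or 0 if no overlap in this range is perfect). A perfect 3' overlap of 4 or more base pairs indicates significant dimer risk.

Last 7 bases (5'→3') — forward …CCCGAGT, reverse …AGAATAA.
Reverse complement of the reverse primer's last 7 bases: TTATTCT; its first k bases are the reverse complement of the reverse primer's last k bases, so a perfect k-base overlap needs the forward primer's last k bases to equal them.
Comparing (forward last k vs required): k=1: T vs T ✓; k=2: GT vs TT ✗; k=3: AGT vs TTA ✗; k=4: GAGT vs TTAT ✗; k=5: CGAGT vs TTATT ✗; k=6: CCGAGT vs TTATTC ✗; k=7: CCCGAGT vs TTATTCT ✗.
Only k = 1 is perfect, so the longest perfect 3' overlap is 1.

Longest perfect overlap: 1 complementary base pair; below the dimer-risk threshold (threshold 4).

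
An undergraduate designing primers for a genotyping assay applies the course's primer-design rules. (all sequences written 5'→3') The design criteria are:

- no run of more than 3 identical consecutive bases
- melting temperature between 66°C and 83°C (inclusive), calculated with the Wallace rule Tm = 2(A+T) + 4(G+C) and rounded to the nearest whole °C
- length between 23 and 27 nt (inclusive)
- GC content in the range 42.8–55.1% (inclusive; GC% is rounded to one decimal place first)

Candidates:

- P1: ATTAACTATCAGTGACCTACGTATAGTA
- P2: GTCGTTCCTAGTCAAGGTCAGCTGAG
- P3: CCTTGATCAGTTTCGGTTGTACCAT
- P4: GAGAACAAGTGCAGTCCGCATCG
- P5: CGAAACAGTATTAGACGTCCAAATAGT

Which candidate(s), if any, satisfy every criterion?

P2 and P3.

P1 (28 nt, A=10 T=9 G=4 C=5): longest run = 2 ✓; Tm = 2·19 + 4·9 = 74°C ✓; length 28, outside 23–27 ✗; GC 9/28 = 32.1%, outside 42.8–55.1% ✗ — fails.
P2 (26 nt, A=5 T=7 G=8 C=6): longest run = 2 ✓; Tm = 2·12 + 4·14 = 80°C ✓; length 26 ✓; GC 14/26 = 53.8% ✓ — passes.
P3 (25 nt, A=4 T=10 G=5 C=6): longest run = 3 ✓; Tm = 2·14 + 4·11 = 72°C ✓; length 25 ✓; GC 11/25 = 44.0% ✓ — passes.
P4 (23 nt, A=7 T=3 G=7 C=6): longest run = 2 ✓; Tm = 2·10 + 4·13 = 72°C ✓; length 23 ✓; GC 13/23 = 56.5%, outside 42.8–55.1% ✗ — fails.
P5 (27 nt, A=11 T=6 G=5 C=5): longest run = 3 ✓; Tm = 2·17 + 4·10 = 74°C ✓; length 27 ✓; GC 10/27 = 37.0%, outside 42.8–55.1% ✗ — fails.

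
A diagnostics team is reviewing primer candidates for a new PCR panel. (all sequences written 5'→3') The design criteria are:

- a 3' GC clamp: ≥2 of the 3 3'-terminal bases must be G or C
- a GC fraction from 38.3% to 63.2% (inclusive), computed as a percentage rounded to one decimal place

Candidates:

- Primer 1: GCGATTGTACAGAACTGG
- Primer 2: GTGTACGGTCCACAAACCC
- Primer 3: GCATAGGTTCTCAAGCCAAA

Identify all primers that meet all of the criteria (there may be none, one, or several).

Primer 1 (18 nt, A=5 T=4 G=6 C=3): 3' end TGG has 2 G/C ✓; GC 9/18 = 50.0% ✓ — passes.
Primer 2 (19 nt, A=5 T=3 G=4 C=7): 3' end CCC has 3 G/C ✓; GC 11/19 = 57.9% ✓ — passes.
Primer 3 (20 nt, A=7 T=4 G=4 C=5): 3' end AAA has 0 G/C, need ≥2 ✗; GC 9/20 = 45.0% ✓ — fails.

Primer 1 and Primer 2.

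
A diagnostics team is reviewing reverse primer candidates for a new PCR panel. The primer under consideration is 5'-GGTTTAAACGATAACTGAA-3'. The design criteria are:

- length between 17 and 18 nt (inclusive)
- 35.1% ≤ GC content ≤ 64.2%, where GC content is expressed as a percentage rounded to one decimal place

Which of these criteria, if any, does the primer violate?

Fails: length, GC content.

Base counts: A=8, T=5, G=4, C=2 (length 19).
length: length 19, outside 17–18 ✗
GC content: GC 6/19 = 31.6%, outside 35.1–64.2% ✗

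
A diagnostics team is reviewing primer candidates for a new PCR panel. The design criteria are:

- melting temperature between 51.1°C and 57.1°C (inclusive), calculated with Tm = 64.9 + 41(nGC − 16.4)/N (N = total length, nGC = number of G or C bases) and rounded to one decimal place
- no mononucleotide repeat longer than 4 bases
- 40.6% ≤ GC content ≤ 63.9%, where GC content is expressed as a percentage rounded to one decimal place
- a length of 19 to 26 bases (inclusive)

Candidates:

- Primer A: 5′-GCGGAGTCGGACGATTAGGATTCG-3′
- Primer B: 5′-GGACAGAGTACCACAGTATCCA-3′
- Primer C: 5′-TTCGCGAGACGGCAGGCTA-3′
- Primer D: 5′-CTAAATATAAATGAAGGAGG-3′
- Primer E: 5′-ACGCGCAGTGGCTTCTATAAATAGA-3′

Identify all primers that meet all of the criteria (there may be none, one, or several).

Primer B, Primer C and Primer E.

Primer A (24 nt, A=5 T=5 G=10 C=4): Tm = 64.9 + 41·(14 − 16.4)/24 = 60.8°C, outside 51.1–57.1°C ✗; longest run = 2 ✓; GC 14/24 = 58.3% ✓; length 24 ✓ — fails.
Primer B (22 nt, A=8 T=3 G=5 C=6): Tm = 64.9 + 41·(11 − 16.4)/22 = 54.8°C ✓; longest run = 2 ✓; GC 11/22 = 50.0% ✓; length 22 ✓ — passes.
Primer C (19 nt, A=4 T=3 G=7 C=5): Tm = 64.9 + 41·(12 − 16.4)/19 = 55.4°C ✓; longest run = 2 ✓; GC 12/19 = 63.2% ✓; length 19 ✓ — passes.
Primer D (20 nt, A=10 T=4 G=5 C=1): Tm = 64.9 + 41·(6 − 16.4)/20 = 43.6°C, outside 51.1–57.1°C ✗; longest run = 3 ✓; GC 6/20 = 30.0%, outside 40.6–63.9% ✗; length 20 ✓ — fails.
Primer E (25 nt, A=8 T=6 G=6 C=5): Tm = 64.9 + 41·(11 − 16.4)/25 = 56.0°C ✓; longest run = 3 ✓; GC 11/25 = 44.0% ✓; length 25 ✓ — passes.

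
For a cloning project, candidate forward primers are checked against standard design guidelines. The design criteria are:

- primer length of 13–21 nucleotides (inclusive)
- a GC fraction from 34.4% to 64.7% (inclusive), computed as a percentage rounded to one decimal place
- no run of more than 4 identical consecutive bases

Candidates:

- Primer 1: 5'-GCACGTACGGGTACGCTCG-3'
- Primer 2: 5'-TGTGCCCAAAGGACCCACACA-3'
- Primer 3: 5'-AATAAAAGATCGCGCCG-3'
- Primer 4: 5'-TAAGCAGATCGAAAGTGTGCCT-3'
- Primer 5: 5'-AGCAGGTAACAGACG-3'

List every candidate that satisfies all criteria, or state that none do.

Primer 1 (19 nt, A=3 T=3 G=7 C=6): length 19 ✓; GC 13/19 = 68.4%, outside 34.4–64.7% ✗; longest run = 3 ✓ — fails.
Primer 2 (21 nt, A=7 T=2 G=4 C=8): length 21 ✓; GC 12/21 = 57.1% ✓; longest run = 3 ✓ — passes.
Primer 3 (17 nt, A=7 T=2 G=4 C=4): length 17 ✓; GC 8/17 = 47.1% ✓; longest run = 4 ✓ — passes.
Primer 4 (22 nt, A=7 T=5 G=6 C=4): length 22, outside 13–21 ✗; GC 10/22 = 45.5% ✓; longest run = 3 ✓ — fails.
Primer 5 (15 nt, A=6 T=1 G=5 C=3): length 15 ✓; GC 8/15 = 53.3% ✓; longest run = 2 ✓ — passes.

Primer 2, Primer 3 and Primer 5.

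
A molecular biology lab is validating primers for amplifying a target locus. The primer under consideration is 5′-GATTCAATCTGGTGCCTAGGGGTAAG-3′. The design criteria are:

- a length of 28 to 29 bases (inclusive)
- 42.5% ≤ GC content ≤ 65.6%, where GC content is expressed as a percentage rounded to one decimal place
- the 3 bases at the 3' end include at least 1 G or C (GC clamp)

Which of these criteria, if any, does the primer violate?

Fails: length.

Base counts: A=6, T=7, G=9, C=4 (length 26).
length: length 26, outside 28–29 ✗
GC content: GC 13/26 = 50.0% ✓
GC clamp: 3' end AAG has 1 G/C ✓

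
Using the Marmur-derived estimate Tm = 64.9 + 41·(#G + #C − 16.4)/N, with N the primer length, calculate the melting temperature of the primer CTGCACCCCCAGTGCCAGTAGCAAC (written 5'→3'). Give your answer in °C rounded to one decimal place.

64.2°C

Base counts: A=6, T=3, G=5, C=11; G+C = 16, N = 25.
Tm = 64.9 + 41·(16 − 16.4)/25 = 64.9 + -16.40/25 = 64.2°C.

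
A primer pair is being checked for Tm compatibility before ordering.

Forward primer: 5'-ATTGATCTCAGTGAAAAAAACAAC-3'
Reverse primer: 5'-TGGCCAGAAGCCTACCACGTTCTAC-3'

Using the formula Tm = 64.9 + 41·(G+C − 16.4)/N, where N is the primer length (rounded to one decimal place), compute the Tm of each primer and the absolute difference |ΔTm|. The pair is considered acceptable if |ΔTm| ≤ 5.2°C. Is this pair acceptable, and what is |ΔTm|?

Forward: G+C = 7, N = 24 → Tm = 64.9 + 41·(7 − 16.4)/24 = 48.8°C.
Reverse: G+C = 14, N = 25 → Tm = 64.9 + 41·(14 − 16.4)/25 = 61.0°C.
|ΔTm| = |48.8 − 61.0| = 12.2°C, > 5.2°C.

|ΔTm| = 12.2°C; the pair is not acceptable.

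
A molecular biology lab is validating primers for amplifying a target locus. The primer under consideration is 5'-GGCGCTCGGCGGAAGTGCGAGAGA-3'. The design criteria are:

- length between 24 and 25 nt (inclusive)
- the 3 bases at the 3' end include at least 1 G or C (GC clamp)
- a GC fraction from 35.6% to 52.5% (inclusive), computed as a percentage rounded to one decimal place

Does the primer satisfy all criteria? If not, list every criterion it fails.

Fails: GC content.

Base counts: A=5, T=2, G=12, C=5 (length 24).
length: length 24 ✓
GC clamp: 3' end AGA has 1 G/C ✓
GC content: GC 17/24 = 70.8%, outside 35.6–52.5% ✗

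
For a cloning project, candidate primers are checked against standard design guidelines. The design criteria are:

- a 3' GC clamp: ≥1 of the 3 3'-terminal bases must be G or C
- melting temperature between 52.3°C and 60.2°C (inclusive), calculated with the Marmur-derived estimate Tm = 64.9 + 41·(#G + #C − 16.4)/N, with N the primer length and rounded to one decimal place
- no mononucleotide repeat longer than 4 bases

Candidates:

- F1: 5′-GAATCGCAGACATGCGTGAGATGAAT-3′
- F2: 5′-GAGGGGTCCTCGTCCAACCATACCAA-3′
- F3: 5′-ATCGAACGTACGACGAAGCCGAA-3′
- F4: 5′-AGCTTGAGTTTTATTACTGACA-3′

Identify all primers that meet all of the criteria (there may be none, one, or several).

F1 (26 nt, A=9 T=5 G=8 C=4): 3' end AAT has 0 G/C, need ≥1 ✗; Tm = 64.9 + 41·(12 − 16.4)/26 = 58.0°C ✓; longest run = 2 ✓ — fails.
F2 (26 nt, A=7 T=4 G=6 C=9): 3' end CAA has 1 G/C ✓; Tm = 64.9 + 41·(15 − 16.4)/26 = 62.7°C, outside 52.3–60.2°C ✗; longest run = 4 ✓ — fails.
F3 (23 nt, A=9 T=2 G=6 C=6): 3' end GAA has 1 G/C ✓; Tm = 64.9 + 41·(12 − 16.4)/23 = 57.1°C ✓; longest run = 2 ✓ — passes.
F4 (22 nt, A=6 T=9 G=4 C=3): 3' end ACA has 1 G/C ✓; Tm = 64.9 + 41·(7 − 16.4)/22 = 47.4°C, outside 52.3–60.2°C ✗; longest run = 4 ✓ — fails.

F3 only.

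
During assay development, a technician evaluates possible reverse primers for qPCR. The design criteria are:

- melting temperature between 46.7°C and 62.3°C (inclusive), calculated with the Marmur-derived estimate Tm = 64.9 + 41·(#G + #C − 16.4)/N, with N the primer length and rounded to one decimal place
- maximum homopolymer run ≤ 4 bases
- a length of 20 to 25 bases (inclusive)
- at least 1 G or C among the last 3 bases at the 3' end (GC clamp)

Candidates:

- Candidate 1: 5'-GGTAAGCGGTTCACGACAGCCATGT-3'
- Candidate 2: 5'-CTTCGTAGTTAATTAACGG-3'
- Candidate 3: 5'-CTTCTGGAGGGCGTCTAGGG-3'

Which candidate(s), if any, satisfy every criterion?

Candidate 1 (25 nt, A=6 T=5 G=8 C=6): Tm = 64.9 + 41·(14 − 16.4)/25 = 61.0°C ✓; longest run = 2 ✓; length 25 ✓; 3' end TGT has 1 G/C ✓ — passes.
Candidate 2 (19 nt, A=5 T=7 G=4 C=3): Tm = 64.9 + 41·(7 − 16.4)/19 = 44.6°C, outside 46.7–62.3°C ✗; longest run = 2 ✓; length 19, outside 20–25 ✗; 3' end CGG has 3 G/C ✓ — fails.
Candidate 3 (20 nt, A=2 T=5 G=9 C=4): Tm = 64.9 + 41·(13 − 16.4)/20 = 57.9°C ✓; longest run = 3 ✓; length 20 ✓; 3' end GGG has 3 G/C ✓ — passes.

Candidate 1 and Candidate 3.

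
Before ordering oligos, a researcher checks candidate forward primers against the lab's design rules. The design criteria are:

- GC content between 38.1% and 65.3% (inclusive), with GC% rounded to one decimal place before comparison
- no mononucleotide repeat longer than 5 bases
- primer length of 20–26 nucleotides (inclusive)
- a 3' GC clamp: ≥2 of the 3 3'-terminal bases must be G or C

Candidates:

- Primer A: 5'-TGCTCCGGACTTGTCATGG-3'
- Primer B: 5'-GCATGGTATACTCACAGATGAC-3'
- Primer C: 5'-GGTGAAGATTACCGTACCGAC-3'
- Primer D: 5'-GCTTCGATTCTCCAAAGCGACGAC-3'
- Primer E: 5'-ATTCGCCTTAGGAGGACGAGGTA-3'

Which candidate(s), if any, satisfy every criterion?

Primer A (19 nt, A=2 T=6 G=6 C=5): GC 11/19 = 57.9% ✓; longest run = 2 ✓; length 19, outside 20–26 ✗; 3' end TGG has 2 G/C ✓ — fails.
Primer B (22 nt, A=7 T=5 G=5 C=5): GC 10/22 = 45.5% ✓; longest run = 2 ✓; length 22 ✓; 3' end GAC has 2 G/C ✓ — passes.
Primer C (21 nt, A=6 T=4 G=6 C=5): GC 11/21 = 52.4% ✓; longest run = 2 ✓; length 21 ✓; 3' end GAC has 2 G/C ✓ — passes.
Primer D (24 nt, A=6 T=5 G=5 C=8): GC 13/24 = 54.2% ✓; longest run = 3 ✓; length 24 ✓; 3' end GAC has 2 G/C ✓ — passes.
Primer E (23 nt, A=6 T=5 G=8 C=4): GC 12/23 = 52.2% ✓; longest run = 2 ✓; length 23 ✓; 3' end GTA has 1 G/C, need ≥2 ✗ — fails.

Primer B, Primer C and Primer D.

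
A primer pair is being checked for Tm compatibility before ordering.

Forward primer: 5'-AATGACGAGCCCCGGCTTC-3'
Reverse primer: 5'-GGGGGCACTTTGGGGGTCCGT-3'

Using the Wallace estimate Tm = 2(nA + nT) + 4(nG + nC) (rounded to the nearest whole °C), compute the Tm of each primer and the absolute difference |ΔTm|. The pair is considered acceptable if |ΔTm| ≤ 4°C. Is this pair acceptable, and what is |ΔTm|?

Forward: A=4 T=3 G=5 C=7 → Tm = 2·7 + 4·12 = 62°C.
Reverse: A=1 T=5 G=11 C=4 → Tm = 2·6 + 4·15 = 72°C.
|ΔTm| = |62 − 72| = 10°C, > 4°C.

|ΔTm| = 10°C; the pair is not acceptable.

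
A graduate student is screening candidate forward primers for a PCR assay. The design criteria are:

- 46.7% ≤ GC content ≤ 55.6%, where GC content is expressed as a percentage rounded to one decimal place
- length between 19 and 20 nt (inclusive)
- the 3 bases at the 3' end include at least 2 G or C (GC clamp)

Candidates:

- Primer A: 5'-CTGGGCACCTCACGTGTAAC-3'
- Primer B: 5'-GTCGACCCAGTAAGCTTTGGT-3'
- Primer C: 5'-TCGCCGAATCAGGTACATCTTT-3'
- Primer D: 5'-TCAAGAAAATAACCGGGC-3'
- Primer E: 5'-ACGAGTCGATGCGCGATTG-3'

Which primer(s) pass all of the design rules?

None of the candidates satisfy all criteria.

Primer A (20 nt, A=4 T=4 G=5 C=7): GC 12/20 = 60.0%, outside 46.7–55.6% ✗; length 20 ✓; 3' end AAC has 1 G/C, need ≥2 ✗ — fails.
Primer B (21 nt, A=4 T=6 G=6 C=5): GC 11/21 = 52.4% ✓; length 21, outside 19–20 ✗; 3' end GGT has 2 G/C ✓ — fails.
Primer C (22 nt, A=5 T=7 G=4 C=6): GC 10/22 = 45.5%, outside 46.7–55.6% ✗; length 22, outside 19–20 ✗; 3' end TTT has 0 G/C, need ≥2 ✗ — fails.
Primer D (18 nt, A=8 T=2 G=4 C=4): GC 8/18 = 44.4%, outside 46.7–55.6% ✗; length 18, outside 19–20 ✗; 3' end GGC has 3 G/C ✓ — fails.
Primer E (19 nt, A=4 T=4 G=7 C=4): GC 11/19 = 57.9%, outside 46.7–55.6% ✗; length 19 ✓; 3' end TTG has 1 G/C, need ≥2 ✗ — fails.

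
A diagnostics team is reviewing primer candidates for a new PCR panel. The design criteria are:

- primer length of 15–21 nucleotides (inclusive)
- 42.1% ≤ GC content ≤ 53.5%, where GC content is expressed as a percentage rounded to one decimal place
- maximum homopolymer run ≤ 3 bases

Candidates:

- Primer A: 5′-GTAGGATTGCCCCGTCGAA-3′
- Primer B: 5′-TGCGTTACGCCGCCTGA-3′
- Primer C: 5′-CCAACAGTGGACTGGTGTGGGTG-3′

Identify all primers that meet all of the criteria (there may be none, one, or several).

None of the candidates satisfy all criteria.

Primer A (19 nt, A=4 T=4 G=6 C=5): length 19 ✓; GC 11/19 = 57.9%, outside 42.1–53.5% ✗; longest run = 4, exceeds 3 ✗ — fails.
Primer B (17 nt, A=2 T=4 G=5 C=6): length 17 ✓; GC 11/17 = 64.7%, outside 42.1–53.5% ✗; longest run = 2 ✓ — fails.
Primer C (23 nt, A=4 T=5 G=10 C=4): length 23, outside 15–21 ✗; GC 14/23 = 60.9%, outside 42.1–53.5% ✗; longest run = 3 ✓ — fails.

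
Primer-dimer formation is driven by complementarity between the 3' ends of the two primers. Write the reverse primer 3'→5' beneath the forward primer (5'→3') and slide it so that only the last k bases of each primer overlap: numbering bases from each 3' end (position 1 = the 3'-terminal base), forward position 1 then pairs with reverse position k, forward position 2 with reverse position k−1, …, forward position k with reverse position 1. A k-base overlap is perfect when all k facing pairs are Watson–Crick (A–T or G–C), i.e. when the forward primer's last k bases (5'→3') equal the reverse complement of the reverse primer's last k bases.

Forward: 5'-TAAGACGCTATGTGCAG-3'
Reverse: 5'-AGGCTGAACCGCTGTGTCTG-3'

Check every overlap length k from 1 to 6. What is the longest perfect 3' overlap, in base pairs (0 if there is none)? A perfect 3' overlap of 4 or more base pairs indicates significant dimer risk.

Longest perfect overlap: 3 complementary base pairs; below the dimer-risk threshold (threshold 4).

Last 6 bases (5'→3') — forward …GTGCAG, reverse …TGTCTG.
Reverse complement of the reverse primer's last 6 bases: CAGACA; its first k bases are the reverse complement of the reverse primer's last k bases, so a perfect k-base overlap needs the forward primer's last k bases to equal them.
Comparing (forward last k vs required): k=1: G vs C ✗; k=2: AG vs CA ✗; k=3: CAG vs CAG ✓; k=4: GCAG vs CAGA ✗; k=5: TGCAG vs CAGAC ✗; k=6: GTGCAG vs CAGACA ✗.
Only k = 3 is perfect, so the longest perfect 3' overlap is 3.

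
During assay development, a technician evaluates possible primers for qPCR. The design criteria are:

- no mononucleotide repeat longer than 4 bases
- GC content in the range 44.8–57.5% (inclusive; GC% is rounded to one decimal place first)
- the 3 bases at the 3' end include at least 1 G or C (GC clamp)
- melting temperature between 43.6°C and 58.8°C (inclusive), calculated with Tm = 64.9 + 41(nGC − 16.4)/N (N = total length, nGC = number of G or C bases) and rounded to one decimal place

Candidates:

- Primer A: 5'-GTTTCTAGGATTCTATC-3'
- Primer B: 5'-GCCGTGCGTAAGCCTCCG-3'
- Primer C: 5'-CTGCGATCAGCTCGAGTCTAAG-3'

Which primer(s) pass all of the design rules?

Primer C only.

Primer A (17 nt, A=3 T=8 G=3 C=3): longest run = 3 ✓; GC 6/17 = 35.3%, outside 44.8–57.5% ✗; 3' end ATC has 1 G/C ✓; Tm = 64.9 + 41·(6 − 16.4)/17 = 39.8°C, outside 43.6–58.8°C ✗ — fails.
Primer B (18 nt, A=2 T=3 G=6 C=7): longest run = 2 ✓; GC 13/18 = 72.2%, outside 44.8–57.5% ✗; 3' end CCG has 3 G/C ✓; Tm = 64.9 + 41·(13 − 16.4)/18 = 57.2°C ✓ — fails.
Primer C (22 nt, A=5 T=5 G=6 C=6): longest run = 2 ✓; GC 12/22 = 54.5% ✓; 3' end AAG has 1 G/C ✓; Tm = 64.9 + 41·(12 − 16.4)/22 = 56.7°C ✓ — passes.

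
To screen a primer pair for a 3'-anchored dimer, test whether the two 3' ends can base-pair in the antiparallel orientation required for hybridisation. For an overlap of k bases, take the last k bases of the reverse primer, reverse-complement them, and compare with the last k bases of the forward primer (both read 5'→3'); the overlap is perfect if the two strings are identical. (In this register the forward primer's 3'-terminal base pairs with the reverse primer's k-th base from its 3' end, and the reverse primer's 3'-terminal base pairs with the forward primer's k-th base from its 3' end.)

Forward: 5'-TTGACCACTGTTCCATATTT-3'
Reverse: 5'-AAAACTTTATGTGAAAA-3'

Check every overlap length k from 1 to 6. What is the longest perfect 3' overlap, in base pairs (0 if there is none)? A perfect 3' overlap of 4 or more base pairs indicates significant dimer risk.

Last 6 bases (5'→3') — forward …ATATTT, reverse …TGAAAA.
Reverse complement of the reverse primer's last 6 bases: TTTTCA; its first k bases are the reverse complement of the reverse primer's last k bases, so a perfect k-base overlap needs the forward primer's last k bases to equal them.
Comparing (forward last k vs required): k=1: T vs T ✓; k=2: TT vs TT ✓; k=3: TTT vs TTT ✓; k=4: ATTT vs TTTT ✗; k=5: TATTT vs TTTTC ✗; k=6: ATATTT vs TTTTCA ✗.
Perfect overlaps at k = 1, 2, 3; the largest is 3.

Longest perfect overlap: 3 complementary base pairs; below the dimer-risk threshold (threshold 4).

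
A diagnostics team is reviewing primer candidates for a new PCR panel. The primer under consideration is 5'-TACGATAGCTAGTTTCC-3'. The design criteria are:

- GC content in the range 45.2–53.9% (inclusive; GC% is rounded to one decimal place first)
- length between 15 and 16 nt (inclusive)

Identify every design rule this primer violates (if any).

Base counts: A=4, T=6, G=3, C=4 (length 17).
GC content: GC 7/17 = 41.2%, outside 45.2–53.9% ✗
length: length 17, outside 15–16 ✗

Fails: GC content, length.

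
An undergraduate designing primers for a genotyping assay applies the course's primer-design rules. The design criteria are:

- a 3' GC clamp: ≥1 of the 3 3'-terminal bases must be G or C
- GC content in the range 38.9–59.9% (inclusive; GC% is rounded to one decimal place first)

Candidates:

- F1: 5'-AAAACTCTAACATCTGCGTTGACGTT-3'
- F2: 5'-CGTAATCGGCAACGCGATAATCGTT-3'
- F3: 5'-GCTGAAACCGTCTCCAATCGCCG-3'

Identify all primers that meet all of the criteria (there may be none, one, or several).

F2 only.

F1 (26 nt, A=8 T=8 G=4 C=6): 3' end GTT has 1 G/C ✓; GC 10/26 = 38.5%, outside 38.9–59.9% ✗ — fails.
F2 (25 nt, A=7 T=6 G=6 C=6): 3' end GTT has 1 G/C ✓; GC 12/25 = 48.0% ✓ — passes.
F3 (23 nt, A=5 T=4 G=5 C=9): 3' end CCG has 3 G/C ✓; GC 14/23 = 60.9%, outside 38.9–59.9% ✗ — fails.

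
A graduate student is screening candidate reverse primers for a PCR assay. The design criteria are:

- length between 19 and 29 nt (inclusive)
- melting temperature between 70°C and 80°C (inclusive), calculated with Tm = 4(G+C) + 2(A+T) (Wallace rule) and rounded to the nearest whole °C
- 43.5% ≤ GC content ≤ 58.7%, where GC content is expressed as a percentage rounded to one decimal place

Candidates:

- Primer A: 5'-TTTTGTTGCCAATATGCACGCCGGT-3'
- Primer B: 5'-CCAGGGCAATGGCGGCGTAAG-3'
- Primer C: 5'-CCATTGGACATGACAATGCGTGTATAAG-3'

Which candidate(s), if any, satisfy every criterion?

Primer A only.

Primer A (25 nt, A=4 T=9 G=6 C=6): length 25 ✓; Tm = 2·13 + 4·12 = 74°C ✓; GC 12/25 = 48.0% ✓ — passes.
Primer B (21 nt, A=5 T=2 G=9 C=5): length 21 ✓; Tm = 2·7 + 4·14 = 70°C ✓; GC 14/21 = 66.7%, outside 43.5–58.7% ✗ — fails.
Primer C (28 nt, A=9 T=7 G=7 C=5): length 28 ✓; Tm = 2·16 + 4·12 = 80°C ✓; GC 12/28 = 42.9%, outside 43.5–58.7% ✗ — fails.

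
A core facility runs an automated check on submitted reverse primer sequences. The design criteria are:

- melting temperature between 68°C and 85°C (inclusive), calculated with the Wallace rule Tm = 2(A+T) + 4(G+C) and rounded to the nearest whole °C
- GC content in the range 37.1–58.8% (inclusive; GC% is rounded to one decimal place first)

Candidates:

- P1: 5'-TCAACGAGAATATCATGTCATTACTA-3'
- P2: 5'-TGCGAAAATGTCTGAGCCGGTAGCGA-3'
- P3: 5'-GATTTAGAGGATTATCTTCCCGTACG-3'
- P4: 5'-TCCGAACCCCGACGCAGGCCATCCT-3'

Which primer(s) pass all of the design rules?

P2 and P3.

P1 (26 nt, A=10 T=8 G=3 C=5): Tm = 2·18 + 4·8 = 68°C ✓; GC 8/26 = 30.8%, outside 37.1–58.8% ✗ — fails.
P2 (26 nt, A=7 T=5 G=9 C=5): Tm = 2·12 + 4·14 = 80°C ✓; GC 14/26 = 53.8% ✓ — passes.
P3 (26 nt, A=6 T=9 G=6 C=5): Tm = 2·15 + 4·11 = 74°C ✓; GC 11/26 = 42.3% ✓ — passes.
P4 (25 nt, A=5 T=3 G=5 C=12): Tm = 2·8 + 4·17 = 84°C ✓; GC 17/25 = 68.0%, outside 37.1–58.8% ✗ — fails.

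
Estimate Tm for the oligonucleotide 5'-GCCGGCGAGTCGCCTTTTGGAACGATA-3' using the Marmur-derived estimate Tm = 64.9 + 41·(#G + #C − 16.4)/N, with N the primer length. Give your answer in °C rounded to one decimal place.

Base counts: A=5, T=6, G=9, C=7; G+C = 16, N = 27.
Tm = 64.9 + 41·(16 − 16.4)/27 = 64.9 + -16.40/27 = 64.3°C.

64.3°C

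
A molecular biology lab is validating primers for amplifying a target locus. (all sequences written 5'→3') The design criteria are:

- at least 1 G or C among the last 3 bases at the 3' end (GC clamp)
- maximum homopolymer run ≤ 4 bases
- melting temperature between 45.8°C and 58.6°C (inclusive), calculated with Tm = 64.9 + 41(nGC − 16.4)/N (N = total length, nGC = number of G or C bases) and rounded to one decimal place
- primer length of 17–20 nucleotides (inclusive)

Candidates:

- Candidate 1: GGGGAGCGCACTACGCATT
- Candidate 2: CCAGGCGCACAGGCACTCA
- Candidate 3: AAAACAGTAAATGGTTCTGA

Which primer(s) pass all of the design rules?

Candidate 1 (19 nt, A=4 T=3 G=7 C=5): 3' end ATT has 0 G/C, need ≥1 ✗; longest run = 4 ✓; Tm = 64.9 + 41·(12 − 16.4)/19 = 55.4°C ✓; length 19 ✓ — fails.
Candidate 2 (19 nt, A=5 T=1 G=5 C=8): 3' end TCA has 1 G/C ✓; longest run = 2 ✓; Tm = 64.9 + 41·(13 − 16.4)/19 = 57.6°C ✓; length 19 ✓ — passes.
Candidate 3 (20 nt, A=9 T=5 G=4 C=2): 3' end TGA has 1 G/C ✓; longest run = 4 ✓; Tm = 64.9 + 41·(6 − 16.4)/20 = 43.6°C, outside 45.8–58.6°C ✗; length 20 ✓ — fails.

Candidate 2 only.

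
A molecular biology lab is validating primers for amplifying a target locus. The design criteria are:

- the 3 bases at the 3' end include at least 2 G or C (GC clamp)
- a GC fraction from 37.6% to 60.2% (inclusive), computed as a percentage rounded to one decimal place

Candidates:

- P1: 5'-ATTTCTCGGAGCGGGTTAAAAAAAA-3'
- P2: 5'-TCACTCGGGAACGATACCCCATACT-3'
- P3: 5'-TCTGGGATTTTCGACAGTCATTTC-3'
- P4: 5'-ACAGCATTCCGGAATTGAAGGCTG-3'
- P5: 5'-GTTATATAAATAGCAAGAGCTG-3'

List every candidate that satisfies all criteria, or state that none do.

P1 (25 nt, A=10 T=6 G=6 C=3): 3' end AAA has 0 G/C, need ≥2 ✗; GC 9/25 = 36.0%, outside 37.6–60.2% ✗ — fails.
P2 (25 nt, A=7 T=5 G=4 C=9): 3' end ACT has 1 G/C, need ≥2 ✗; GC 13/25 = 52.0% ✓ — fails.
P3 (24 nt, A=4 T=10 G=5 C=5): 3' end TTC has 1 G/C, need ≥2 ✗; GC 10/24 = 41.7% ✓ — fails.
P4 (24 nt, A=7 T=5 G=7 C=5): 3' end CTG has 2 G/C ✓; GC 12/24 = 50.0% ✓ — passes.
P5 (22 nt, A=9 T=6 G=5 C=2): 3' end CTG has 2 G/C ✓; GC 7/22 = 31.8%, outside 37.6–60.2% ✗ — fails.

P4 only.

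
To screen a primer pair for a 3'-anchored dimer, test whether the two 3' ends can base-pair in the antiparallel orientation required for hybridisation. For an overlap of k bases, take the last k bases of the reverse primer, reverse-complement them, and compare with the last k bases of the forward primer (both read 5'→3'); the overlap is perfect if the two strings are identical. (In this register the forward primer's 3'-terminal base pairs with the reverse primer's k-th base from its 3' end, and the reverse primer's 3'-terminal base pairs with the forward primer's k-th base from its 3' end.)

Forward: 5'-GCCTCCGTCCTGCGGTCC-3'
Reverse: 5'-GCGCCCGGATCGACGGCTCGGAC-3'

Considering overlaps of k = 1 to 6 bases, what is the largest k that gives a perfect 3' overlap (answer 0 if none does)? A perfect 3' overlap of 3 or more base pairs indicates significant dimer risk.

Longest perfect overlap: 4 complementary base pairs; significant dimer risk (threshold 3).

Last 6 bases (5'→3') — forward …CGGTCC, reverse …TCGGAC.
Reverse complement of the reverse primer's last 6 bases: GTCCGA; its first k bases are the reverse complement of the reverse primer's last k bases, so a perfect k-base overlap needs the forward primer's last k bases to equal them.
Comparing (forward last k vs required): k=1: C vs G ✗; k=2: CC vs GT ✗; k=3: TCC vs GTC ✗; k=4: GTCC vs GTCC ✓; k=5: GGTCC vs GTCCG ✗; k=6: CGGTCC vs GTCCGA ✗.
Only k = 4 is perfect, so the longest perfect 3' overlap is 4.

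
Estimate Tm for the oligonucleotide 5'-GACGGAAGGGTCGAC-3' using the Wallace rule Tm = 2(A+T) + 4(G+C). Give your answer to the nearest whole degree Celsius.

Base counts: A=4, T=1, G=7, C=3 (length 15).
Tm = 2·(4+1) + 4·(7+3) = 2·5 + 4·10 = 10 + 40 = 50°C.

50°C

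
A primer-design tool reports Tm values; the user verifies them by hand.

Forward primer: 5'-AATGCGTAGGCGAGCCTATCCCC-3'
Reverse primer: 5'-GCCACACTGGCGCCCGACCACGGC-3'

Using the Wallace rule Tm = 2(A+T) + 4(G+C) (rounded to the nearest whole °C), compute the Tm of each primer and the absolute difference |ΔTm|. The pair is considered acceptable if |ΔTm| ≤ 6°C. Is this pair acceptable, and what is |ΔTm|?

|ΔTm| = 12°C; the pair is not acceptable.

Forward: A=5 T=4 G=6 C=8 → Tm = 2·9 + 4·14 = 74°C.
Reverse: A=4 T=1 G=7 C=12 → Tm = 2·5 + 4·19 = 86°C.
|ΔTm| = |74 − 86| = 12°C, > 6°C.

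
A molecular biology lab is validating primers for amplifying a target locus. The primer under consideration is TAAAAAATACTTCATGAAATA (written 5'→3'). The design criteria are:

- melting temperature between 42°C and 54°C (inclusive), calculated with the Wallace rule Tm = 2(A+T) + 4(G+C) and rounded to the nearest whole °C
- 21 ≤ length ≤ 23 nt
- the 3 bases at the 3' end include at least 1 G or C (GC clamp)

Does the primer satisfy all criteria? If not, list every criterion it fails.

Fails: GC clamp.

Base counts: A=12, T=6, G=1, C=2 (length 21).
Tm: Tm = 2·18 + 4·3 = 48°C ✓
length: length 21 ✓
GC clamp: 3' end ATA has 0 G/C, need ≥1 ✗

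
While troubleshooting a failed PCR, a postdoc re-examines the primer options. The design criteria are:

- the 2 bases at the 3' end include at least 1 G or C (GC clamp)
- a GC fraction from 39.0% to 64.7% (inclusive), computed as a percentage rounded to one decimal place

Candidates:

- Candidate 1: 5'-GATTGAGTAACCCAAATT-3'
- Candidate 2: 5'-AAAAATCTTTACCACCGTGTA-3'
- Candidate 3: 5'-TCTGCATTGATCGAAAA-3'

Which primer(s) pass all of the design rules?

None of the candidates satisfy all criteria.

Candidate 1 (18 nt, A=7 T=5 G=3 C=3): 3' end TT has 0 G/C, need ≥1 ✗; GC 6/18 = 33.3%, outside 39.0–64.7% ✗ — fails.
Candidate 2 (21 nt, A=8 T=6 G=2 C=5): 3' end TA has 0 G/C, need ≥1 ✗; GC 7/21 = 33.3%, outside 39.0–64.7% ✗ — fails.
Candidate 3 (17 nt, A=6 T=5 G=3 C=3): 3' end AA has 0 G/C, need ≥1 ✗; GC 6/17 = 35.3%, outside 39.0–64.7% ✗ — fails.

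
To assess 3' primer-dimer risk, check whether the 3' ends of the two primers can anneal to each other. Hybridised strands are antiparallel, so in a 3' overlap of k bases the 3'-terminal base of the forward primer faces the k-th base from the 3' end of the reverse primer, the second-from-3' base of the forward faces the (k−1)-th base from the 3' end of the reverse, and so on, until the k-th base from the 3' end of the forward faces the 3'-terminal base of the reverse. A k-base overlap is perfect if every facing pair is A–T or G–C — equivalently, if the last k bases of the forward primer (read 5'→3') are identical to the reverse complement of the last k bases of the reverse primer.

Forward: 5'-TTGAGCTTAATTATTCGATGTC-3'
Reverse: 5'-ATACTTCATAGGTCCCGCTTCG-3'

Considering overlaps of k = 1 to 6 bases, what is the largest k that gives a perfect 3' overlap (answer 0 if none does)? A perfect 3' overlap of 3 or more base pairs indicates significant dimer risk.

Longest perfect overlap: 1 complementary base pair; below the dimer-risk threshold (threshold 3).

Last 6 bases (5'→3') — forward …GATGTC, reverse …GCTTCG.
Reverse complement of the reverse primer's last 6 bases: CGAAGC; its first k bases are the reverse complement of the reverse primer's last k bases, so a perfect k-base overlap needs the forward primer's last k bases to equal them.
Comparing (forward last k vs required): k=1: C vs C ✓; k=2: TC vs CG ✗; k=3: GTC vs CGA ✗; k=4: TGTC vs CGAA ✗; k=5: ATGTC vs CGAAG ✗; k=6: GATGTC vs CGAAGC ✗.
Only k = 1 is perfect, so the longest perfect 3' overlap is 1.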